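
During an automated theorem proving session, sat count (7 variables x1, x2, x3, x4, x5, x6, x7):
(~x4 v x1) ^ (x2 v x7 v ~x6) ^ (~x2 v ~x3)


CNF with 3 clauses over 7 vars (128 assignments).
An assignment satisfies CNF iff every clause has >=1 true literal.
Check each row (bits = x1,x2,x3,x4,x5,x6,x7; clause T/F shown):
  row 0 [0000000]: clauses=TTT -> 1
  row 1 [0000001]: clauses=TTT -> 1
  row 2 [0000010]: clauses=TFT -> 0
  row 3 [0000011]: clauses=TTT -> 1
  row 4 [0000100]: clauses=TTT -> 1
  (every remaining row is evaluated the same way; all 128 results are listed next)
Full result column, 8 rows per line (x1,x2,x3,x4 fixed per line; x5,x6,x7 runs 000..111 left to right):
  rows 0-7 [x1,x2,x3,x4=0000]: 11011101  (ones: 6)
  rows 8-15 [x1,x2,x3,x4=0001]: 00000000  (ones: 0)
  rows 16-23 [x1,x2,x3,x4=0010]: 11011101  (ones: 6)
  rows 24-31 [x1,x2,x3,x4=0011]: 00000000  (ones: 0)
  rows 32-39 [x1,x2,x3,x4=0100]: 11111111  (ones: 8)
  rows 40-47 [x1,x2,x3,x4=0101]: 00000000  (ones: 0)
  rows 48-55 [x1,x2,x3,x4=0110]: 00000000  (ones: 0)
  rows 56-63 [x1,x2,x3,x4=0111]: 00000000  (ones: 0)
  rows 64-71 [x1,x2,x3,x4=1000]: 11011101  (ones: 6)
  rows 72-79 [x1,x2,x3,x4=1001]: 11011101  (ones: 6)
  rows 80-87 [x1,x2,x3,x4=1010]: 11011101  (ones: 6)
  rows 88-95 [x1,x2,x3,x4=1011]: 11011101  (ones: 6)
  rows 96-103 [x1,x2,x3,x4=1100]: 11111111  (ones: 8)
  rows 104-111 [x1,x2,x3,x4=1101]: 11111111  (ones: 8)
  rows 112-119 [x1,x2,x3,x4=1110]: 00000000  (ones: 0)
  rows 120-127 [x1,x2,x3,x4=1111]: 00000000  (ones: 0)
Satisfying assignments = 6+0+6+0+8+0+0+0+6+6+6+6+8+8+0+0 = 60

60


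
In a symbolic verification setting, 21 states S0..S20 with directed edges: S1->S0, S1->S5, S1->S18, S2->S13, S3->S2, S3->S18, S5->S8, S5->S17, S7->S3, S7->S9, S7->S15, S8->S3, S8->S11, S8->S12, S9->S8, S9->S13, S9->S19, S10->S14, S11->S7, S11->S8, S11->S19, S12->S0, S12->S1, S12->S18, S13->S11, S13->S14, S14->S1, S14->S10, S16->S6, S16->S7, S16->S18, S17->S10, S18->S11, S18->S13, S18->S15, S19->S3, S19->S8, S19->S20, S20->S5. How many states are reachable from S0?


BFS from S0:
  layer 0: {S0}
Reachable set: {S0}
Count = 1

1


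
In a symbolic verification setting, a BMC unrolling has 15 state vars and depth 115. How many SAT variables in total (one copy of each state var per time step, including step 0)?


BMC unrolls to depth k, creating one copy of each state var for steps 0..k.
Step count = 115 + 1 = 116 (steps 0 through 115)
Vars per step = 15
Total = 15 * 116 = 1740

1740


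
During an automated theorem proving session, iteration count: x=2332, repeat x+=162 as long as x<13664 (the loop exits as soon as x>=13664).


Step 1: x goes from 2332 toward 13664 by 162; the body runs while x<13664, so iterations = ceil((bound-start)/step)
Step 2: Distance=11332
Step 3: ceil(11332/162)=70

70


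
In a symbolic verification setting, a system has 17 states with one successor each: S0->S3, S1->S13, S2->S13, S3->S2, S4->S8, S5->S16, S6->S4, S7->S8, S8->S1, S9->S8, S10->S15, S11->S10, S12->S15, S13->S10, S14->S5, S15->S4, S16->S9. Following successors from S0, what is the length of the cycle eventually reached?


Trace from S0 until a state repeats:
  S0 -> S3 -> S2 -> S13 -> S10 -> S15 -> S4 -> S8 -> S1 -> S13
S13 first seen at step 3, revisited at step 9.
Cycle length = 9 - 3 = 6

6


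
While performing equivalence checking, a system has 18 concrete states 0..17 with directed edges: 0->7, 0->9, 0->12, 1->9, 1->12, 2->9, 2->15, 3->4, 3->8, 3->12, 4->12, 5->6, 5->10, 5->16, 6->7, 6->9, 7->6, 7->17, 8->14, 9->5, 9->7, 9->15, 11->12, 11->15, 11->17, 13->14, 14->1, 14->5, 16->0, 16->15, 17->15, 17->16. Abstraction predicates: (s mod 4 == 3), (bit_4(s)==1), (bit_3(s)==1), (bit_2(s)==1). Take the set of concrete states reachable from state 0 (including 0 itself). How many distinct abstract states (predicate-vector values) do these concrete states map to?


BFS from 0:
Concrete reachable: {0, 5, 6, 7, 9, 10, 12, 15, 16, 17}
Abstract via predicates (s mod 4 == 3), (bit_4(s)==1), (bit_3(s)==1), (bit_2(s)==1):
  (0,0,0,0) <- {0}
  (0,0,0,1) <- {5, 6}
  (0,0,1,0) <- {9, 10}
  (0,0,1,1) <- {12}
  (0,1,0,0) <- {16, 17}
  (1,0,0,1) <- {7}
  (1,0,1,1) <- {15}
Distinct abstract states = 7

7


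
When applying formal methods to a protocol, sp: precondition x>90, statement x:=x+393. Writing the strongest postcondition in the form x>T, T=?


Formula: sp(P, x:=E) = exists old_x. (x = E[old_x/x]) AND P[old_x/x] (old_x is the value of x before the assignment; eliminate old_x by solving x = E[old_x/x] for old_x)
Step 1: Precondition P: x>90, i.e. old_x > 90
Step 2: Assignment gives x = old_x + 393, so old_x = x - 393
Step 3: Substitute into P: x - 393 > 90
Step 4: Simplify: x > 90+393 = 483

483


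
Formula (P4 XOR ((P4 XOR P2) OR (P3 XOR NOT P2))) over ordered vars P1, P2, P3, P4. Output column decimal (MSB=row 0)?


Formula: (P4 XOR ((P4 XOR P2) OR (P3 XOR NOT P2))) over P1, P2, P3, P4 (16 rows)
Evaluate each row (bits = P1,P2,P3,P4, MSB first):
  row 0 [0000]: (0 XOR ((0 XOR 0) OR (0 XOR NOT 0))) -> 1
  row 1 [0001]: (1 XOR ((1 XOR 0) OR (0 XOR NOT 0))) -> 0
  row 2 [0010]: (0 XOR ((0 XOR 0) OR (1 XOR NOT 0))) -> 0
  row 3 [0011]: (1 XOR ((1 XOR 0) OR (1 XOR NOT 0))) -> 0
  row 4 [0100]: (0 XOR ((0 XOR 1) OR (0 XOR NOT 1))) -> 1
  row 5 [0101]: (1 XOR ((1 XOR 1) OR (0 XOR NOT 1))) -> 1
  row 6 [0110]: (0 XOR ((0 XOR 1) OR (1 XOR NOT 1))) -> 1
  row 7 [0111]: (1 XOR ((1 XOR 1) OR (1 XOR NOT 1))) -> 0
  row 8 [1000]: (0 XOR ((0 XOR 0) OR (0 XOR NOT 0))) -> 1
  row 9 [1001]: (1 XOR ((1 XOR 0) OR (0 XOR NOT 0))) -> 0
  row 10 [1010]: (0 XOR ((0 XOR 0) OR (1 XOR NOT 0))) -> 0
  row 11 [1011]: (1 XOR ((1 XOR 0) OR (1 XOR NOT 0))) -> 0
  row 12 [1100]: (0 XOR ((0 XOR 1) OR (0 XOR NOT 1))) -> 1
  row 13 [1101]: (1 XOR ((1 XOR 1) OR (0 XOR NOT 1))) -> 1
  row 14 [1110]: (0 XOR ((0 XOR 1) OR (1 XOR NOT 1))) -> 1
  row 15 [1111]: (1 XOR ((1 XOR 1) OR (1 XOR NOT 1))) -> 0
Full result column, 4 rows per line (P1,P2 fixed per line; P3,P4 runs 00..11 left to right):
  rows 0-3 [P1,P2=00]: 1000  = hex 8
  rows 4-7 [P1,P2=01]: 1110  = hex E
  rows 8-11 [P1,P2=10]: 1000  = hex 8
  rows 12-15 [P1,P2=11]: 1110  = hex E
Output column (row 0 .. row 15) = 1000111010001110
Output column grouped in 4s = 1000 1110 1000 1110 = 0x8E8E
Convert to decimal digit by digit (value = value*16 + digit):
  8 -> 8
  8*16 + 14 (E) = 142
  142*16 + 8 = 2280
  2280*16 + 14 (E) = 36494
Decimal = 36494

36494


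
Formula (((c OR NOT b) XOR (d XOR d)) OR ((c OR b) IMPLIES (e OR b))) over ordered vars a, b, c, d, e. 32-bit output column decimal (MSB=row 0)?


Formula: (((c OR NOT b) XOR (d XOR d)) OR ((c OR b) IMPLIES (e OR b))) over a, b, c, d, e (32 rows)
Evaluate each row (bits = a,b,c,d,e, MSB first):
  row 0 [00000]: (((0 OR NOT 0) XOR (0 XOR 0)) OR ((0 OR 0) IMPLIES (0 OR 0))) -> 1
  row 1 [00001]: (((0 OR NOT 0) XOR (0 XOR 0)) OR ((0 OR 0) IMPLIES (1 OR 0))) -> 1
  row 2 [00010]: (((0 OR NOT 0) XOR (1 XOR 1)) OR ((0 OR 0) IMPLIES (0 OR 0))) -> 1
  row 3 [00011]: (((0 OR NOT 0) XOR (1 XOR 1)) OR ((0 OR 0) IMPLIES (1 OR 0))) -> 1
  row 4 [00100]: (((1 OR NOT 0) XOR (0 XOR 0)) OR ((1 OR 0) IMPLIES (0 OR 0))) -> 1
  row 5 [00101]: (((1 OR NOT 0) XOR (0 XOR 0)) OR ((1 OR 0) IMPLIES (1 OR 0))) -> 1
  row 6 [00110]: (((1 OR NOT 0) XOR (1 XOR 1)) OR ((1 OR 0) IMPLIES (0 OR 0))) -> 1
  row 7 [00111]: (((1 OR NOT 0) XOR (1 XOR 1)) OR ((1 OR 0) IMPLIES (1 OR 0))) -> 1
  row 8 [01000]: (((0 OR NOT 1) XOR (0 XOR 0)) OR ((0 OR 1) IMPLIES (0 OR 1))) -> 1
  row 9 [01001]: (((0 OR NOT 1) XOR (0 XOR 0)) OR ((0 OR 1) IMPLIES (1 OR 1))) -> 1
  row 10 [01010]: (((0 OR NOT 1) XOR (1 XOR 1)) OR ((0 OR 1) IMPLIES (0 OR 1))) -> 1
  row 11 [01011]: (((0 OR NOT 1) XOR (1 XOR 1)) OR ((0 OR 1) IMPLIES (1 OR 1))) -> 1
  row 12 [01100]: (((1 OR NOT 1) XOR (0 XOR 0)) OR ((1 OR 1) IMPLIES (0 OR 1))) -> 1
  row 13 [01101]: (((1 OR NOT 1) XOR (0 XOR 0)) OR ((1 OR 1) IMPLIES (1 OR 1))) -> 1
  row 14 [01110]: (((1 OR NOT 1) XOR (1 XOR 1)) OR ((1 OR 1) IMPLIES (0 OR 1))) -> 1
  row 15 [01111]: (((1 OR NOT 1) XOR (1 XOR 1)) OR ((1 OR 1) IMPLIES (1 OR 1))) -> 1
  row 16 [10000]: (((0 OR NOT 0) XOR (0 XOR 0)) OR ((0 OR 0) IMPLIES (0 OR 0))) -> 1
  row 17 [10001]: (((0 OR NOT 0) XOR (0 XOR 0)) OR ((0 OR 0) IMPLIES (1 OR 0))) -> 1
  row 18 [10010]: (((0 OR NOT 0) XOR (1 XOR 1)) OR ((0 OR 0) IMPLIES (0 OR 0))) -> 1
  row 19 [10011]: (((0 OR NOT 0) XOR (1 XOR 1)) OR ((0 OR 0) IMPLIES (1 OR 0))) -> 1
  row 20 [10100]: (((1 OR NOT 0) XOR (0 XOR 0)) OR ((1 OR 0) IMPLIES (0 OR 0))) -> 1
  row 21 [10101]: (((1 OR NOT 0) XOR (0 XOR 0)) OR ((1 OR 0) IMPLIES (1 OR 0))) -> 1
  row 22 [10110]: (((1 OR NOT 0) XOR (1 XOR 1)) OR ((1 OR 0) IMPLIES (0 OR 0))) -> 1
  row 23 [10111]: (((1 OR NOT 0) XOR (1 XOR 1)) OR ((1 OR 0) IMPLIES (1 OR 0))) -> 1
  row 24 [11000]: (((0 OR NOT 1) XOR (0 XOR 0)) OR ((0 OR 1) IMPLIES (0 OR 1))) -> 1
  row 25 [11001]: (((0 OR NOT 1) XOR (0 XOR 0)) OR ((0 OR 1) IMPLIES (1 OR 1))) -> 1
  row 26 [11010]: (((0 OR NOT 1) XOR (1 XOR 1)) OR ((0 OR 1) IMPLIES (0 OR 1))) -> 1
  row 27 [11011]: (((0 OR NOT 1) XOR (1 XOR 1)) OR ((0 OR 1) IMPLIES (1 OR 1))) -> 1
  row 28 [11100]: (((1 OR NOT 1) XOR (0 XOR 0)) OR ((1 OR 1) IMPLIES (0 OR 1))) -> 1
  row 29 [11101]: (((1 OR NOT 1) XOR (0 XOR 0)) OR ((1 OR 1) IMPLIES (1 OR 1))) -> 1
  row 30 [11110]: (((1 OR NOT 1) XOR (1 XOR 1)) OR ((1 OR 1) IMPLIES (0 OR 1))) -> 1
  row 31 [11111]: (((1 OR NOT 1) XOR (1 XOR 1)) OR ((1 OR 1) IMPLIES (1 OR 1))) -> 1
Full result column, 4 rows per line (a,b,c fixed per line; d,e runs 00..11 left to right):
  rows 0-3 [a,b,c=000]: 1111  = hex F
  rows 4-7 [a,b,c=001]: 1111  = hex F
  rows 8-11 [a,b,c=010]: 1111  = hex F
  rows 12-15 [a,b,c=011]: 1111  = hex F
  rows 16-19 [a,b,c=100]: 1111  = hex F
  rows 20-23 [a,b,c=101]: 1111  = hex F
  rows 24-27 [a,b,c=110]: 1111  = hex F
  rows 28-31 [a,b,c=111]: 1111  = hex F
Output column (row 0 .. row 31) = 11111111111111111111111111111111
Output column grouped in 4s = 1111 1111 1111 1111 1111 1111 1111 1111 = 0xFFFFFFFF
Convert to decimal digit by digit (value = value*16 + digit):
  F -> 15
  15*16 + 15 (F) = 255
  255*16 + 15 (F) = 4095
  4095*16 + 15 (F) = 65535
  65535*16 + 15 (F) = 1048575
  1048575*16 + 15 (F) = 16777215
  16777215*16 + 15 (F) = 268435455
  268435455*16 + 15 (F) = 4294967295
Decimal = 4294967295

4294967295


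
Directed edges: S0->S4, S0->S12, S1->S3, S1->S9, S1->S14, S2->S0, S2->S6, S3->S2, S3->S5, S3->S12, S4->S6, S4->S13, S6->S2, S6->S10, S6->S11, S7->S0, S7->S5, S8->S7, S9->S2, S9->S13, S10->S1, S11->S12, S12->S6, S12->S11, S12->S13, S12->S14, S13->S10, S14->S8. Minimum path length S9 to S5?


BFS layer-by-layer from S9:
  dist 0: {S9}
  dist 1: {S2, S13}
  dist 2: {S0, S6, S10}
  dist 3: {S1, S4, S11, S12}
  dist 4: {S3, S14}
  dist 5: {S5, S8}
  -> S5 reached at distance 5
Shortest path length = 5

5


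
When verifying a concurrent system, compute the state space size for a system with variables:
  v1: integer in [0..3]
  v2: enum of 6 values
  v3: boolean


State space = product of domain sizes of all variables.
Domain sizes:
  v1 (integer in [0..3]): 4
  v2 (enum of 6 values): 6
  v3 (boolean): 2
Product = 4 * 6 * 2 = 48

48


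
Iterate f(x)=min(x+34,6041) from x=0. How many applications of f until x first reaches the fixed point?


Step 1: x=0, cap=6041, increment=34
Step 2: x grows by 34 each step until capped at 6041; fixed point is x=6041
Step 3: iterations = ceil(6041/34) = 178

178


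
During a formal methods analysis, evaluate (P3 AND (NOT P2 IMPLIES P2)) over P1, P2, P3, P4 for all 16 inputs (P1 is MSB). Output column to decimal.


Formula: (P3 AND (NOT P2 IMPLIES P2)) over P1, P2, P3, P4 (16 rows)
Evaluate each row (bits = P1,P2,P3,P4, MSB first):
  row 0 [0000]: (0 AND (NOT 0 IMPLIES 0)) -> 0
  row 1 [0001]: (0 AND (NOT 0 IMPLIES 0)) -> 0
  row 2 [0010]: (1 AND (NOT 0 IMPLIES 0)) -> 0
  row 3 [0011]: (1 AND (NOT 0 IMPLIES 0)) -> 0
  row 4 [0100]: (0 AND (NOT 1 IMPLIES 1)) -> 0
  row 5 [0101]: (0 AND (NOT 1 IMPLIES 1)) -> 0
  row 6 [0110]: (1 AND (NOT 1 IMPLIES 1)) -> 1
  row 7 [0111]: (1 AND (NOT 1 IMPLIES 1)) -> 1
  row 8 [1000]: (0 AND (NOT 0 IMPLIES 0)) -> 0
  row 9 [1001]: (0 AND (NOT 0 IMPLIES 0)) -> 0
  row 10 [1010]: (1 AND (NOT 0 IMPLIES 0)) -> 0
  row 11 [1011]: (1 AND (NOT 0 IMPLIES 0)) -> 0
  row 12 [1100]: (0 AND (NOT 1 IMPLIES 1)) -> 0
  row 13 [1101]: (0 AND (NOT 1 IMPLIES 1)) -> 0
  row 14 [1110]: (1 AND (NOT 1 IMPLIES 1)) -> 1
  row 15 [1111]: (1 AND (NOT 1 IMPLIES 1)) -> 1
Full result column, 4 rows per line (P1,P2 fixed per line; P3,P4 runs 00..11 left to right):
  rows 0-3 [P1,P2=00]: 0000  = hex 0
  rows 4-7 [P1,P2=01]: 0011  = hex 3
  rows 8-11 [P1,P2=10]: 0000  = hex 0
  rows 12-15 [P1,P2=11]: 0011  = hex 3
Output column (row 0 .. row 15) = 0000001100000011
Output column grouped in 4s = 0000 0011 0000 0011 = 0x0303
Convert to decimal digit by digit (value = value*16 + digit):
  0 -> 0
  0*16 + 3 = 3
  3*16 + 0 = 48
  48*16 + 3 = 771
Decimal = 771

771


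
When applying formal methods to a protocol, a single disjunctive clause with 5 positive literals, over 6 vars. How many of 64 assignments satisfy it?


Step 1: Total=2^6=64
Step 2: Unsat when all 5 false: 2^1=2
Step 3: Sat=64-2=62

62


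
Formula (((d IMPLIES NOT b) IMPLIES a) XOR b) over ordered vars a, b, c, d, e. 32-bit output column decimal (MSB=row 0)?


Formula: (((d IMPLIES NOT b) IMPLIES a) XOR b) over a, b, c, d, e (32 rows)
Evaluate each row (bits = a,b,c,d,e, MSB first):
  row 0 [00000]: (((0 IMPLIES NOT 0) IMPLIES 0) XOR 0) -> 0
  row 1 [00001]: (((0 IMPLIES NOT 0) IMPLIES 0) XOR 0) -> 0
  row 2 [00010]: (((1 IMPLIES NOT 0) IMPLIES 0) XOR 0) -> 0
  row 3 [00011]: (((1 IMPLIES NOT 0) IMPLIES 0) XOR 0) -> 0
  row 4 [00100]: (((0 IMPLIES NOT 0) IMPLIES 0) XOR 0) -> 0
  row 5 [00101]: (((0 IMPLIES NOT 0) IMPLIES 0) XOR 0) -> 0
  row 6 [00110]: (((1 IMPLIES NOT 0) IMPLIES 0) XOR 0) -> 0
  row 7 [00111]: (((1 IMPLIES NOT 0) IMPLIES 0) XOR 0) -> 0
  row 8 [01000]: (((0 IMPLIES NOT 1) IMPLIES 0) XOR 1) -> 1
  row 9 [01001]: (((0 IMPLIES NOT 1) IMPLIES 0) XOR 1) -> 1
  row 10 [01010]: (((1 IMPLIES NOT 1) IMPLIES 0) XOR 1) -> 0
  row 11 [01011]: (((1 IMPLIES NOT 1) IMPLIES 0) XOR 1) -> 0
  row 12 [01100]: (((0 IMPLIES NOT 1) IMPLIES 0) XOR 1) -> 1
  row 13 [01101]: (((0 IMPLIES NOT 1) IMPLIES 0) XOR 1) -> 1
  row 14 [01110]: (((1 IMPLIES NOT 1) IMPLIES 0) XOR 1) -> 0
  row 15 [01111]: (((1 IMPLIES NOT 1) IMPLIES 0) XOR 1) -> 0
  row 16 [10000]: (((0 IMPLIES NOT 0) IMPLIES 1) XOR 0) -> 1
  row 17 [10001]: (((0 IMPLIES NOT 0) IMPLIES 1) XOR 0) -> 1
  row 18 [10010]: (((1 IMPLIES NOT 0) IMPLIES 1) XOR 0) -> 1
  row 19 [10011]: (((1 IMPLIES NOT 0) IMPLIES 1) XOR 0) -> 1
  row 20 [10100]: (((0 IMPLIES NOT 0) IMPLIES 1) XOR 0) -> 1
  row 21 [10101]: (((0 IMPLIES NOT 0) IMPLIES 1) XOR 0) -> 1
  row 22 [10110]: (((1 IMPLIES NOT 0) IMPLIES 1) XOR 0) -> 1
  row 23 [10111]: (((1 IMPLIES NOT 0) IMPLIES 1) XOR 0) -> 1
  row 24 [11000]: (((0 IMPLIES NOT 1) IMPLIES 1) XOR 1) -> 0
  row 25 [11001]: (((0 IMPLIES NOT 1) IMPLIES 1) XOR 1) -> 0
  row 26 [11010]: (((1 IMPLIES NOT 1) IMPLIES 1) XOR 1) -> 0
  row 27 [11011]: (((1 IMPLIES NOT 1) IMPLIES 1) XOR 1) -> 0
  row 28 [11100]: (((0 IMPLIES NOT 1) IMPLIES 1) XOR 1) -> 0
  row 29 [11101]: (((0 IMPLIES NOT 1) IMPLIES 1) XOR 1) -> 0
  row 30 [11110]: (((1 IMPLIES NOT 1) IMPLIES 1) XOR 1) -> 0
  row 31 [11111]: (((1 IMPLIES NOT 1) IMPLIES 1) XOR 1) -> 0
Full result column, 4 rows per line (a,b,c fixed per line; d,e runs 00..11 left to right):
  rows 0-3 [a,b,c=000]: 0000  = hex 0
  rows 4-7 [a,b,c=001]: 0000  = hex 0
  rows 8-11 [a,b,c=010]: 1100  = hex C
  rows 12-15 [a,b,c=011]: 1100  = hex C
  rows 16-19 [a,b,c=100]: 1111  = hex F
  rows 20-23 [a,b,c=101]: 1111  = hex F
  rows 24-27 [a,b,c=110]: 0000  = hex 0
  rows 28-31 [a,b,c=111]: 0000  = hex 0
Output column (row 0 .. row 31) = 00000000110011001111111100000000
Output column grouped in 4s = 0000 0000 1100 1100 1111 1111 0000 0000 = 0x00CCFF00
Convert to decimal digit by digit (value = value*16 + digit):
  0 -> 0
  0*16 + 0 = 0
  0*16 + 12 (C) = 12
  12*16 + 12 (C) = 204
  204*16 + 15 (F) = 3279
  3279*16 + 15 (F) = 52479
  52479*16 + 0 = 839664
  839664*16 + 0 = 13434624
Decimal = 13434624

13434624


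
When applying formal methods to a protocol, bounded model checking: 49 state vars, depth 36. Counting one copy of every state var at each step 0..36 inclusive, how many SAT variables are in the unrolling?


BMC unrolls to depth k, creating one copy of each state var for steps 0..k.
Step count = 36 + 1 = 37 (steps 0 through 36)
Vars per step = 49
Total = 49 * 37 = 1813

1813


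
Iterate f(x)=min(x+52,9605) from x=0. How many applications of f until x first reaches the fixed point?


Step 1: x=0, cap=9605, increment=52
Step 2: x grows by 52 each step until capped at 9605; fixed point is x=9605
Step 3: iterations = ceil(9605/52) = 185

185


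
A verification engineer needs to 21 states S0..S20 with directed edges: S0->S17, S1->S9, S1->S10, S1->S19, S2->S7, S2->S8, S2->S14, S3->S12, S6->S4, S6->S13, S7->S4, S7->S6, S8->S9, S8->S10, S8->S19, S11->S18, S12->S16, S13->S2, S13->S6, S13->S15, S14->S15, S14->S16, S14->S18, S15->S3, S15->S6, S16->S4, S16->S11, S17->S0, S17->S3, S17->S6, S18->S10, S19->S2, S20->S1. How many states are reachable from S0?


BFS from S0:
  layer 0: {S0}
  layer 1: {S17}
  layer 2: {S3, S6}
  layer 3: {S4, S12, S13}
  layer 4: {S2, S15, S16}
  layer 5: {S7, S8, S11, S14}
  layer 6: {S9, S10, S18, S19}
Reachable set: {S0, S2, S3, S4, S6, S7, S8, S9, S10, S11, S12, S13, S14, S15, S16, S17, S18, S19}
Count = 18

18


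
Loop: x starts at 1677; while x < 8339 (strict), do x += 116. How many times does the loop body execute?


Step 1: x goes from 1677 toward 8339 by 116; the body runs while x<8339, so iterations = ceil((bound-start)/step)
Step 2: Distance=6662
Step 3: ceil(6662/116)=58

58


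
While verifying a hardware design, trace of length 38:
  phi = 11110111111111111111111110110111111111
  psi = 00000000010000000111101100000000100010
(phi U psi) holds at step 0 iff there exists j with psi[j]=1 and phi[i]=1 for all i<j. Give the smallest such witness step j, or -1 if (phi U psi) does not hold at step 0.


(phi U psi) at 0: need smallest j with psi[j]=1 and phi[i]=1 for all i in [0,j).
Scan from step 0:
  step 0: phi=1, psi=0 -> continue
  step 1: phi=1, psi=0 -> continue
  step 2: phi=1, psi=0 -> continue
  step 3: phi=1, psi=0 -> continue
  step 4: phi=0 -> phi-prefix broken from here
  step 9: psi=1 but phi already failed -> not a witness
  step 17: psi=1 but phi already failed -> not a witness
  step 18: psi=1 but phi already failed -> not a witness
  step 19: psi=1 but phi already failed -> not a witness
  step 20: psi=1 but phi already failed -> not a witness
  step 22: psi=1 but phi already failed -> not a witness
  step 23: psi=1 but phi already failed -> not a witness
  step 32: psi=1 but phi already failed -> not a witness
  step 36: psi=1 but phi already failed -> not a witness
  end of trace: no witness -> -1
Witness step = -1

-1


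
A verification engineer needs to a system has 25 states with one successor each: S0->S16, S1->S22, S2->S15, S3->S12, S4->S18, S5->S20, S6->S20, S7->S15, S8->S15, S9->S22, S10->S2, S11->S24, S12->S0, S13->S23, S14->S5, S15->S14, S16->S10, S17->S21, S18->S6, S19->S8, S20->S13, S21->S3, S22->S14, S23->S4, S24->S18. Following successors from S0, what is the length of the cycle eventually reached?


Trace from S0 until a state repeats:
  S0 -> S16 -> S10 -> S2 -> S15 -> S14 -> S5 -> S20 -> S13 -> S23 -> S4 -> S18 -> S6 -> S20
S20 first seen at step 7, revisited at step 13.
Cycle length = 13 - 7 = 6

6


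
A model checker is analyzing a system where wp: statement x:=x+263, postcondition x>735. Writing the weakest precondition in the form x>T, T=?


Formula: wp(x:=E, P) = P[E/x] (substitute E for x in postcondition)
Step 1: Postcondition: x>735
Step 2: Substitute x+263 for x: x+263>735
Step 3: Solve for x: x > 735-263 = 472

472


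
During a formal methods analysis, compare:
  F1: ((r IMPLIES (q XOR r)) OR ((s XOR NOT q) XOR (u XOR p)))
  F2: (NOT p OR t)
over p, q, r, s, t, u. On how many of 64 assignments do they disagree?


F1 = ((r IMPLIES (q XOR r)) OR ((s XOR NOT q) XOR (u XOR p)))
F2 = (NOT p OR t)
Evaluate both on each of 64 rows (bits = p,q,r,s,t,u):
  row 0 [000000]: F1=1 F2=1 -> 0
  row 1 [000001]: F1=1 F2=1 -> 0
  row 2 [000010]: F1=1 F2=1 -> 0
  row 3 [000011]: F1=1 F2=1 -> 0
  row 4 [000100]: F1=1 F2=1 -> 0
  (every remaining row is evaluated the same way; all 64 results are listed next)
Full result column, 8 rows per line (p,q,r fixed per line; s,t,u runs 000..111 left to right):
  rows 0-7 [p,q,r=000]: 00000000  (ones: 0)
  rows 8-15 [p,q,r=001]: 00000000  (ones: 0)
  rows 16-23 [p,q,r=010]: 00000000  (ones: 0)
  rows 24-31 [p,q,r=011]: 10100101  (ones: 4)
  rows 32-39 [p,q,r=100]: 11001100  (ones: 4)
  rows 40-47 [p,q,r=101]: 11001100  (ones: 4)
  rows 48-55 [p,q,r=110]: 11001100  (ones: 4)
  rows 56-63 [p,q,r=111]: 10010110  (ones: 4)
Disagreements = 0+0+0+4+4+4+4+4 = 20

20


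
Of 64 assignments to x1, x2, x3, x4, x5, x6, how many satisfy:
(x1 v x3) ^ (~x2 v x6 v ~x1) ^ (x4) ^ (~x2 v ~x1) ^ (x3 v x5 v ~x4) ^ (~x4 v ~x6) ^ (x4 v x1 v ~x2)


CNF with 7 clauses over 6 vars (64 assignments).
An assignment satisfies CNF iff every clause has >=1 true literal.
Check each row (bits = x1,x2,x3,x4,x5,x6; clause T/F shown):
  row 0 [000000]: clauses=FTFTTTT -> 0
  row 1 [000001]: clauses=FTFTTTT -> 0
  row 2 [000010]: clauses=FTFTTTT -> 0
  row 3 [000011]: clauses=FTFTTTT -> 0
  row 4 [000100]: clauses=FTTTFTT -> 0
  (every remaining row is evaluated the same way; all 64 results are listed next)
Full result column, 8 rows per line (x1,x2,x3 fixed per line; x4,x5,x6 runs 000..111 left to right):
  rows 0-7 [x1,x2,x3=000]: 00000000  (ones: 0)
  rows 8-15 [x1,x2,x3=001]: 00001010  (ones: 2)
  rows 16-23 [x1,x2,x3=010]: 00000000  (ones: 0)
  rows 24-31 [x1,x2,x3=011]: 00001010  (ones: 2)
  rows 32-39 [x1,x2,x3=100]: 00000010  (ones: 1)
  rows 40-47 [x1,x2,x3=101]: 00001010  (ones: 2)
  rows 48-55 [x1,x2,x3=110]: 00000000  (ones: 0)
  rows 56-63 [x1,x2,x3=111]: 00000000  (ones: 0)
Satisfying assignments = 0+2+0+2+1+2+0+0 = 7

7


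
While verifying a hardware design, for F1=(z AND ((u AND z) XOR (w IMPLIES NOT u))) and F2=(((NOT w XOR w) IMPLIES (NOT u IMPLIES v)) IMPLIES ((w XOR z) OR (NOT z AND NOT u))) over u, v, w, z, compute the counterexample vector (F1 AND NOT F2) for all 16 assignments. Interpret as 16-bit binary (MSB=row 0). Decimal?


F1 = (z AND ((u AND z) XOR (w IMPLIES NOT u)))
F2 = (((NOT w XOR w) IMPLIES (NOT u IMPLIES v)) IMPLIES ((w XOR z) OR (NOT z AND NOT u)))
Counterexample to F1=>F2 is where F1=1 and F2=0.
Evaluate each row (bits = u,v,w,z, MSB first):
  row 0 [0000]: F1=0 F2=1 -> F1&~F2 -> 0
  row 1 [0001]: F1=1 F2=1 -> F1&~F2 -> 0
  row 2 [0010]: F1=0 F2=1 -> F1&~F2 -> 0
  row 3 [0011]: F1=1 F2=1 -> F1&~F2 -> 0
  row 4 [0100]: F1=0 F2=1 -> F1&~F2 -> 0
  row 5 [0101]: F1=1 F2=1 -> F1&~F2 -> 0
  row 6 [0110]: F1=0 F2=1 -> F1&~F2 -> 0
  row 7 [0111]: F1=1 F2=0 -> F1&~F2 -> 1
  row 8 [1000]: F1=0 F2=0 -> F1&~F2 -> 0
  row 9 [1001]: F1=0 F2=1 -> F1&~F2 -> 0
  row 10 [1010]: F1=0 F2=1 -> F1&~F2 -> 0
  row 11 [1011]: F1=1 F2=0 -> F1&~F2 -> 1
  row 12 [1100]: F1=0 F2=0 -> F1&~F2 -> 0
  row 13 [1101]: F1=0 F2=1 -> F1&~F2 -> 0
  row 14 [1110]: F1=0 F2=1 -> F1&~F2 -> 0
  row 15 [1111]: F1=1 F2=0 -> F1&~F2 -> 1
Full result column, 4 rows per line (u,v fixed per line; w,z runs 00..11 left to right):
  rows 0-3 [u,v=00]: 0000  = hex 0
  rows 4-7 [u,v=01]: 0001  = hex 1
  rows 8-11 [u,v=10]: 0001  = hex 1
  rows 12-15 [u,v=11]: 0001  = hex 1
Counterexample vector (row 0 .. row 15) = 0000000100010001
Output column grouped in 4s = 0000 0001 0001 0001 = 0x0111
Convert to decimal digit by digit (value = value*16 + digit):
  0 -> 0
  0*16 + 1 = 1
  1*16 + 1 = 17
  17*16 + 1 = 273
Decimal = 273

273


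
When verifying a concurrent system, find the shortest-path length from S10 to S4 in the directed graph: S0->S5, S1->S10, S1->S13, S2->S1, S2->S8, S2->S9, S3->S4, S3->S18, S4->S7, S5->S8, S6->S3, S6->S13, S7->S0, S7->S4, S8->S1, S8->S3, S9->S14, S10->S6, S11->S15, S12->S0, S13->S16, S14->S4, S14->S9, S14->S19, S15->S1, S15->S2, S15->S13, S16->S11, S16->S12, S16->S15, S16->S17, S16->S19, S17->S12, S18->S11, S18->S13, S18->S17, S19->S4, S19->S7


BFS layer-by-layer from S10:
  dist 0: {S10}
  dist 1: {S6}
  dist 2: {S3, S13}
  dist 3: {S4, S16, S18}
  -> S4 reached at distance 3
Shortest path length = 3

3


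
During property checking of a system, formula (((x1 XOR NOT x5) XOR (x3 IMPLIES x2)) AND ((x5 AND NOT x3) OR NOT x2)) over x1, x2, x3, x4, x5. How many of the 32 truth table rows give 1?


Formula: (((x1 XOR NOT x5) XOR (x3 IMPLIES x2)) AND ((x5 AND NOT x3) OR NOT x2)) over 5 vars (32 rows)
Evaluate each row (x1, x2, x3, x4, x5 as bits, MSB first):
  row 0 [00000]: (((0 XOR NOT 0) XOR (0 IMPLIES 0)) AND ((0 AND NOT 0) OR NOT 0)) -> 0
  row 1 [00001]: (((0 XOR NOT 1) XOR (0 IMPLIES 0)) AND ((1 AND NOT 0) OR NOT 0)) -> 1
  row 2 [00010]: (((0 XOR NOT 0) XOR (0 IMPLIES 0)) AND ((0 AND NOT 0) OR NOT 0)) -> 0
  row 3 [00011]: (((0 XOR NOT 1) XOR (0 IMPLIES 0)) AND ((1 AND NOT 0) OR NOT 0)) -> 1
  row 4 [00100]: (((0 XOR NOT 0) XOR (1 IMPLIES 0)) AND ((0 AND NOT 1) OR NOT 0)) -> 1
  row 5 [00101]: (((0 XOR NOT 1) XOR (1 IMPLIES 0)) AND ((1 AND NOT 1) OR NOT 0)) -> 0
  row 6 [00110]: (((0 XOR NOT 0) XOR (1 IMPLIES 0)) AND ((0 AND NOT 1) OR NOT 0)) -> 1
  row 7 [00111]: (((0 XOR NOT 1) XOR (1 IMPLIES 0)) AND ((1 AND NOT 1) OR NOT 0)) -> 0
  row 8 [01000]: (((0 XOR NOT 0) XOR (0 IMPLIES 1)) AND ((0 AND NOT 0) OR NOT 1)) -> 0
  row 9 [01001]: (((0 XOR NOT 1) XOR (0 IMPLIES 1)) AND ((1 AND NOT 0) OR NOT 1)) -> 1
  row 10 [01010]: (((0 XOR NOT 0) XOR (0 IMPLIES 1)) AND ((0 AND NOT 0) OR NOT 1)) -> 0
  row 11 [01011]: (((0 XOR NOT 1) XOR (0 IMPLIES 1)) AND ((1 AND NOT 0) OR NOT 1)) -> 1
  row 12 [01100]: (((0 XOR NOT 0) XOR (1 IMPLIES 1)) AND ((0 AND NOT 1) OR NOT 1)) -> 0
  row 13 [01101]: (((0 XOR NOT 1) XOR (1 IMPLIES 1)) AND ((1 AND NOT 1) OR NOT 1)) -> 0
  row 14 [01110]: (((0 XOR NOT 0) XOR (1 IMPLIES 1)) AND ((0 AND NOT 1) OR NOT 1)) -> 0
  row 15 [01111]: (((0 XOR NOT 1) XOR (1 IMPLIES 1)) AND ((1 AND NOT 1) OR NOT 1)) -> 0
  row 16 [10000]: (((1 XOR NOT 0) XOR (0 IMPLIES 0)) AND ((0 AND NOT 0) OR NOT 0)) -> 1
  row 17 [10001]: (((1 XOR NOT 1) XOR (0 IMPLIES 0)) AND ((1 AND NOT 0) OR NOT 0)) -> 0
  row 18 [10010]: (((1 XOR NOT 0) XOR (0 IMPLIES 0)) AND ((0 AND NOT 0) OR NOT 0)) -> 1
  row 19 [10011]: (((1 XOR NOT 1) XOR (0 IMPLIES 0)) AND ((1 AND NOT 0) OR NOT 0)) -> 0
  row 20 [10100]: (((1 XOR NOT 0) XOR (1 IMPLIES 0)) AND ((0 AND NOT 1) OR NOT 0)) -> 0
  row 21 [10101]: (((1 XOR NOT 1) XOR (1 IMPLIES 0)) AND ((1 AND NOT 1) OR NOT 0)) -> 1
  row 22 [10110]: (((1 XOR NOT 0) XOR (1 IMPLIES 0)) AND ((0 AND NOT 1) OR NOT 0)) -> 0
  row 23 [10111]: (((1 XOR NOT 1) XOR (1 IMPLIES 0)) AND ((1 AND NOT 1) OR NOT 0)) -> 1
  row 24 [11000]: (((1 XOR NOT 0) XOR (0 IMPLIES 1)) AND ((0 AND NOT 0) OR NOT 1)) -> 0
  row 25 [11001]: (((1 XOR NOT 1) XOR (0 IMPLIES 1)) AND ((1 AND NOT 0) OR NOT 1)) -> 0
  row 26 [11010]: (((1 XOR NOT 0) XOR (0 IMPLIES 1)) AND ((0 AND NOT 0) OR NOT 1)) -> 0
  row 27 [11011]: (((1 XOR NOT 1) XOR (0 IMPLIES 1)) AND ((1 AND NOT 0) OR NOT 1)) -> 0
  row 28 [11100]: (((1 XOR NOT 0) XOR (1 IMPLIES 1)) AND ((0 AND NOT 1) OR NOT 1)) -> 0
  row 29 [11101]: (((1 XOR NOT 1) XOR (1 IMPLIES 1)) AND ((1 AND NOT 1) OR NOT 1)) -> 0
  row 30 [11110]: (((1 XOR NOT 0) XOR (1 IMPLIES 1)) AND ((0 AND NOT 1) OR NOT 1)) -> 0
  row 31 [11111]: (((1 XOR NOT 1) XOR (1 IMPLIES 1)) AND ((1 AND NOT 1) OR NOT 1)) -> 0
Full result column, 8 rows per line (x1,x2 fixed per line; x3,x4,x5 runs 000..111 left to right):
  rows 0-7 [x1,x2=00]: 01011010  (ones: 4)
  rows 8-15 [x1,x2=01]: 01010000  (ones: 2)
  rows 16-23 [x1,x2=10]: 10100101  (ones: 4)
  rows 24-31 [x1,x2=11]: 00000000  (ones: 0)
Count of 1-rows = 4+2+4+0 = 10

10


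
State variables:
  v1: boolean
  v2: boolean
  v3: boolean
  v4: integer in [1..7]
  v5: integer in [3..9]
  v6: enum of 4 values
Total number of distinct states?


State space = product of domain sizes of all variables.
Domain sizes:
  v1 (boolean): 2
  v2 (boolean): 2
  v3 (boolean): 2
  v4 (integer in [1..7]): 7
  v5 (integer in [3..9]): 7
  v6 (enum of 4 values): 4
Product = 2 * 2 * 2 * 7 * 7 * 4 = 1568

1568


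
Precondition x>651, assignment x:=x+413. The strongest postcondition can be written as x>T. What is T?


Formula: sp(P, x:=E) = exists old_x. (x = E[old_x/x]) AND P[old_x/x] (old_x is the value of x before the assignment; eliminate old_x by solving x = E[old_x/x] for old_x)
Step 1: Precondition P: x>651, i.e. old_x > 651
Step 2: Assignment gives x = old_x + 413, so old_x = x - 413
Step 3: Substitute into P: x - 413 > 651
Step 4: Simplify: x > 651+413 = 1064

1064


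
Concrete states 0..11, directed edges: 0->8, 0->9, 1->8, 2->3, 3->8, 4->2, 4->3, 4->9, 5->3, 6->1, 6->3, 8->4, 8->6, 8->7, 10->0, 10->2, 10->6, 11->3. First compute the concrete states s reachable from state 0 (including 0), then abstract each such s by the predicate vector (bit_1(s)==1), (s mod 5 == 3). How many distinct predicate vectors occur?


BFS from 0:
Concrete reachable: {0, 1, 2, 3, 4, 6, 7, 8, 9}
Abstract via predicates (bit_1(s)==1), (s mod 5 == 3):
  (0,0) <- {0, 1, 4, 9}
  (0,1) <- {8}
  (1,0) <- {2, 6, 7}
  (1,1) <- {3}
Distinct abstract states = 4

4


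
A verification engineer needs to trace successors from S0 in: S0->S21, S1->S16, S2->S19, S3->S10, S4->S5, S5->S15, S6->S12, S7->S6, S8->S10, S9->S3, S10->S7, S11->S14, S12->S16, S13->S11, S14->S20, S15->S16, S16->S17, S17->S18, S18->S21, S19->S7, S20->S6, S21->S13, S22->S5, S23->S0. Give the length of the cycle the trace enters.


Trace from S0 until a state repeats:
  S0 -> S21 -> S13 -> S11 -> S14 -> S20 -> S6 -> S12 -> S16 -> S17 -> S18 -> S21
S21 first seen at step 1, revisited at step 11.
Cycle length = 11 - 1 = 10

10


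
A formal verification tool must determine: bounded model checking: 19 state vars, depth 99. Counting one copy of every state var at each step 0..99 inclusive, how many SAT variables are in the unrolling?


BMC unrolls to depth k, creating one copy of each state var for steps 0..k.
Step count = 99 + 1 = 100 (steps 0 through 99)
Vars per step = 19
Total = 19 * 100 = 1900

1900


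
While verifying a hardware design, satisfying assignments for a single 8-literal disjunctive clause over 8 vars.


Step 1: Total=2^8=256
Step 2: Unsat when all 8 false: 2^0=1
Step 3: Sat=256-1=255

255


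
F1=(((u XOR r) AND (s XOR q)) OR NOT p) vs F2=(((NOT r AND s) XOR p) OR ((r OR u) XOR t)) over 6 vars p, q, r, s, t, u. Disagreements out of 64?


F1 = (((u XOR r) AND (s XOR q)) OR NOT p)
F2 = (((NOT r AND s) XOR p) OR ((r OR u) XOR t))
Evaluate both on each of 64 rows (bits = p,q,r,s,t,u):
  row 0 [000000]: F1=1 F2=0 (differ) -> 1
  row 1 [000001]: F1=1 F2=1 -> 0
  row 2 [000010]: F1=1 F2=1 -> 0
  row 3 [000011]: F1=1 F2=0 (differ) -> 1
  row 4 [000100]: F1=1 F2=1 -> 0
  (every remaining row is evaluated the same way; all 64 results are listed next)
Full result column, 8 rows per line (p,q,r fixed per line; s,t,u runs 000..111 left to right):
  rows 0-7 [p,q,r=000]: 10010000  (ones: 2)
  rows 8-15 [p,q,r=001]: 00110011  (ones: 4)
  rows 16-23 [p,q,r=010]: 10010000  (ones: 2)
  rows 24-31 [p,q,r=011]: 00110011  (ones: 4)
  rows 32-39 [p,q,r=100]: 11110011  (ones: 6)
  rows 40-47 [p,q,r=101]: 11110101  (ones: 6)
  rows 48-55 [p,q,r=110]: 10100110  (ones: 4)
  rows 56-63 [p,q,r=111]: 01011111  (ones: 6)
Disagreements = 2+4+2+4+6+6+4+6 = 34

34


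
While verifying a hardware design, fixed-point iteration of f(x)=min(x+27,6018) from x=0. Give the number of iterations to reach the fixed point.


Step 1: x=0, cap=6018, increment=27
Step 2: x grows by 27 each step until capped at 6018; fixed point is x=6018
Step 3: iterations = ceil(6018/27) = 223

223


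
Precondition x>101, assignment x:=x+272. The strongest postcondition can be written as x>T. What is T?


Formula: sp(P, x:=E) = exists old_x. (x = E[old_x/x]) AND P[old_x/x] (old_x is the value of x before the assignment; eliminate old_x by solving x = E[old_x/x] for old_x)
Step 1: Precondition P: x>101, i.e. old_x > 101
Step 2: Assignment gives x = old_x + 272, so old_x = x - 272
Step 3: Substitute into P: x - 272 > 101
Step 4: Simplify: x > 101+272 = 373

373


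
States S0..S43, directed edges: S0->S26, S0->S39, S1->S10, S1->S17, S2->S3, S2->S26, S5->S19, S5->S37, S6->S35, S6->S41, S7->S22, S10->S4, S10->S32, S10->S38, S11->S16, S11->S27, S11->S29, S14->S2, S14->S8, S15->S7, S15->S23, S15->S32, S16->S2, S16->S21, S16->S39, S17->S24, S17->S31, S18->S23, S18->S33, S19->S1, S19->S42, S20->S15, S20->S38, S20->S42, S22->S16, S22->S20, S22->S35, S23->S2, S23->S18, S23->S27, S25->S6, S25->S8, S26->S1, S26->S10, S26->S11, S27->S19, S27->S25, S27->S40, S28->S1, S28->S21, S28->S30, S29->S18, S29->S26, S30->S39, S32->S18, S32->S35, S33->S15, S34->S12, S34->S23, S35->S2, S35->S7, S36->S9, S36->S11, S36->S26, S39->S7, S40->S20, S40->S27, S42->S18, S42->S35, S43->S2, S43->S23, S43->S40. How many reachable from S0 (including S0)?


BFS from S0:
  layer 0: {S0}
  layer 1: {S26, S39}
  layer 2: {S1, S7, S10, S11}
  layer 3: {S4, S16, S17, S22, S27, S29, S32, S38}
  layer 4: {S2, S18, S19, S20, S21, S24, S25, S31, S35, S40}
  layer 5: {S3, S6, S8, S15, S23, S33, S42}
  layer 6: {S41}
Reachable set: {S0, S1, S2, S3, S4, S6, S7, S8, S10, S11, S15, S16, S17, S18, S19, S20, S21, S22, S23, S24, S25, S26, S27, S29, S31, S32, S33, S35, S38, S39, S40, S41, S42}
Count = 33

33


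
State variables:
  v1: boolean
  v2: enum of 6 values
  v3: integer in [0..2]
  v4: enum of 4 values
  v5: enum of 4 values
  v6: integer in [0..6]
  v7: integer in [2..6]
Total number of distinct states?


State space = product of domain sizes of all variables.
Domain sizes:
  v1 (boolean): 2
  v2 (enum of 6 values): 6
  v3 (integer in [0..2]): 3
  v4 (enum of 4 values): 4
  v5 (enum of 4 values): 4
  v6 (integer in [0..6]): 7
  v7 (integer in [2..6]): 5
Product = 2 * 6 * 3 * 4 * 4 * 7 * 5 = 20160

20160


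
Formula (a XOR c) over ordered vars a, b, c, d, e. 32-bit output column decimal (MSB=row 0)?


Formula: (a XOR c) over a, b, c, d, e (32 rows)
Evaluate each row (bits = a,b,c,d,e, MSB first):
  row 0 [00000]: (0 XOR 0) -> 0
  row 1 [00001]: (0 XOR 0) -> 0
  row 2 [00010]: (0 XOR 0) -> 0
  row 3 [00011]: (0 XOR 0) -> 0
  row 4 [00100]: (0 XOR 1) -> 1
  row 5 [00101]: (0 XOR 1) -> 1
  row 6 [00110]: (0 XOR 1) -> 1
  row 7 [00111]: (0 XOR 1) -> 1
  row 8 [01000]: (0 XOR 0) -> 0
  row 9 [01001]: (0 XOR 0) -> 0
  row 10 [01010]: (0 XOR 0) -> 0
  row 11 [01011]: (0 XOR 0) -> 0
  row 12 [01100]: (0 XOR 1) -> 1
  row 13 [01101]: (0 XOR 1) -> 1
  row 14 [01110]: (0 XOR 1) -> 1
  row 15 [01111]: (0 XOR 1) -> 1
  row 16 [10000]: (1 XOR 0) -> 1
  row 17 [10001]: (1 XOR 0) -> 1
  row 18 [10010]: (1 XOR 0) -> 1
  row 19 [10011]: (1 XOR 0) -> 1
  row 20 [10100]: (1 XOR 1) -> 0
  row 21 [10101]: (1 XOR 1) -> 0
  row 22 [10110]: (1 XOR 1) -> 0
  row 23 [10111]: (1 XOR 1) -> 0
  row 24 [11000]: (1 XOR 0) -> 1
  row 25 [11001]: (1 XOR 0) -> 1
  row 26 [11010]: (1 XOR 0) -> 1
  row 27 [11011]: (1 XOR 0) -> 1
  row 28 [11100]: (1 XOR 1) -> 0
  row 29 [11101]: (1 XOR 1) -> 0
  row 30 [11110]: (1 XOR 1) -> 0
  row 31 [11111]: (1 XOR 1) -> 0
Full result column, 4 rows per line (a,b,c fixed per line; d,e runs 00..11 left to right):
  rows 0-3 [a,b,c=000]: 0000  = hex 0
  rows 4-7 [a,b,c=001]: 1111  = hex F
  rows 8-11 [a,b,c=010]: 0000  = hex 0
  rows 12-15 [a,b,c=011]: 1111  = hex F
  rows 16-19 [a,b,c=100]: 1111  = hex F
  rows 20-23 [a,b,c=101]: 0000  = hex 0
  rows 24-27 [a,b,c=110]: 1111  = hex F
  rows 28-31 [a,b,c=111]: 0000  = hex 0
Output column (row 0 .. row 31) = 00001111000011111111000011110000
Output column grouped in 4s = 0000 1111 0000 1111 1111 0000 1111 0000 = 0x0F0FF0F0
Convert to decimal digit by digit (value = value*16 + digit):
  0 -> 0
  0*16 + 15 (F) = 15
  15*16 + 0 = 240
  240*16 + 15 (F) = 3855
  3855*16 + 15 (F) = 61695
  61695*16 + 0 = 987120
  987120*16 + 15 (F) = 15793935
  15793935*16 + 0 = 252702960
Decimal = 252702960

252702960


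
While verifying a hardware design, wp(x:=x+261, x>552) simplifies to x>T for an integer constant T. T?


Formula: wp(x:=E, P) = P[E/x] (substitute E for x in postcondition)
Step 1: Postcondition: x>552
Step 2: Substitute x+261 for x: x+261>552
Step 3: Solve for x: x > 552-261 = 291

291


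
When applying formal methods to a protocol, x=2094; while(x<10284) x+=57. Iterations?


Step 1: x goes from 2094 toward 10284 by 57; the body runs while x<10284, so iterations = ceil((bound-start)/step)
Step 2: Distance=8190
Step 3: ceil(8190/57)=144

144


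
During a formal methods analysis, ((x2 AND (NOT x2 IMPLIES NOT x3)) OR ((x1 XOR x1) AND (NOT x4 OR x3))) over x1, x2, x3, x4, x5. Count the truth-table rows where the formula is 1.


Formula: ((x2 AND (NOT x2 IMPLIES NOT x3)) OR ((x1 XOR x1) AND (NOT x4 OR x3))) over 5 vars (32 rows)
Evaluate each row (x1, x2, x3, x4, x5 as bits, MSB first):
  row 0 [00000]: ((0 AND (NOT 0 IMPLIES NOT 0)) OR ((0 XOR 0) AND (NOT 0 OR 0))) -> 0
  row 1 [00001]: ((0 AND (NOT 0 IMPLIES NOT 0)) OR ((0 XOR 0) AND (NOT 0 OR 0))) -> 0
  row 2 [00010]: ((0 AND (NOT 0 IMPLIES NOT 0)) OR ((0 XOR 0) AND (NOT 1 OR 0))) -> 0
  row 3 [00011]: ((0 AND (NOT 0 IMPLIES NOT 0)) OR ((0 XOR 0) AND (NOT 1 OR 0))) -> 0
  row 4 [00100]: ((0 AND (NOT 0 IMPLIES NOT 1)) OR ((0 XOR 0) AND (NOT 0 OR 1))) -> 0
  row 5 [00101]: ((0 AND (NOT 0 IMPLIES NOT 1)) OR ((0 XOR 0) AND (NOT 0 OR 1))) -> 0
  row 6 [00110]: ((0 AND (NOT 0 IMPLIES NOT 1)) OR ((0 XOR 0) AND (NOT 1 OR 1))) -> 0
  row 7 [00111]: ((0 AND (NOT 0 IMPLIES NOT 1)) OR ((0 XOR 0) AND (NOT 1 OR 1))) -> 0
  row 8 [01000]: ((1 AND (NOT 1 IMPLIES NOT 0)) OR ((0 XOR 0) AND (NOT 0 OR 0))) -> 1
  row 9 [01001]: ((1 AND (NOT 1 IMPLIES NOT 0)) OR ((0 XOR 0) AND (NOT 0 OR 0))) -> 1
  row 10 [01010]: ((1 AND (NOT 1 IMPLIES NOT 0)) OR ((0 XOR 0) AND (NOT 1 OR 0))) -> 1
  row 11 [01011]: ((1 AND (NOT 1 IMPLIES NOT 0)) OR ((0 XOR 0) AND (NOT 1 OR 0))) -> 1
  row 12 [01100]: ((1 AND (NOT 1 IMPLIES NOT 1)) OR ((0 XOR 0) AND (NOT 0 OR 1))) -> 1
  row 13 [01101]: ((1 AND (NOT 1 IMPLIES NOT 1)) OR ((0 XOR 0) AND (NOT 0 OR 1))) -> 1
  row 14 [01110]: ((1 AND (NOT 1 IMPLIES NOT 1)) OR ((0 XOR 0) AND (NOT 1 OR 1))) -> 1
  row 15 [01111]: ((1 AND (NOT 1 IMPLIES NOT 1)) OR ((0 XOR 0) AND (NOT 1 OR 1))) -> 1
  row 16 [10000]: ((0 AND (NOT 0 IMPLIES NOT 0)) OR ((1 XOR 1) AND (NOT 0 OR 0))) -> 0
  row 17 [10001]: ((0 AND (NOT 0 IMPLIES NOT 0)) OR ((1 XOR 1) AND (NOT 0 OR 0))) -> 0
  row 18 [10010]: ((0 AND (NOT 0 IMPLIES NOT 0)) OR ((1 XOR 1) AND (NOT 1 OR 0))) -> 0
  row 19 [10011]: ((0 AND (NOT 0 IMPLIES NOT 0)) OR ((1 XOR 1) AND (NOT 1 OR 0))) -> 0
  row 20 [10100]: ((0 AND (NOT 0 IMPLIES NOT 1)) OR ((1 XOR 1) AND (NOT 0 OR 1))) -> 0
  row 21 [10101]: ((0 AND (NOT 0 IMPLIES NOT 1)) OR ((1 XOR 1) AND (NOT 0 OR 1))) -> 0
  row 22 [10110]: ((0 AND (NOT 0 IMPLIES NOT 1)) OR ((1 XOR 1) AND (NOT 1 OR 1))) -> 0
  row 23 [10111]: ((0 AND (NOT 0 IMPLIES NOT 1)) OR ((1 XOR 1) AND (NOT 1 OR 1))) -> 0
  row 24 [11000]: ((1 AND (NOT 1 IMPLIES NOT 0)) OR ((1 XOR 1) AND (NOT 0 OR 0))) -> 1
  row 25 [11001]: ((1 AND (NOT 1 IMPLIES NOT 0)) OR ((1 XOR 1) AND (NOT 0 OR 0))) -> 1
  row 26 [11010]: ((1 AND (NOT 1 IMPLIES NOT 0)) OR ((1 XOR 1) AND (NOT 1 OR 0))) -> 1
  row 27 [11011]: ((1 AND (NOT 1 IMPLIES NOT 0)) OR ((1 XOR 1) AND (NOT 1 OR 0))) -> 1
  row 28 [11100]: ((1 AND (NOT 1 IMPLIES NOT 1)) OR ((1 XOR 1) AND (NOT 0 OR 1))) -> 1
  row 29 [11101]: ((1 AND (NOT 1 IMPLIES NOT 1)) OR ((1 XOR 1) AND (NOT 0 OR 1))) -> 1
  row 30 [11110]: ((1 AND (NOT 1 IMPLIES NOT 1)) OR ((1 XOR 1) AND (NOT 1 OR 1))) -> 1
  row 31 [11111]: ((1 AND (NOT 1 IMPLIES NOT 1)) OR ((1 XOR 1) AND (NOT 1 OR 1))) -> 1
Full result column, 8 rows per line (x1,x2 fixed per line; x3,x4,x5 runs 000..111 left to right):
  rows 0-7 [x1,x2=00]: 00000000  (ones: 0)
  rows 8-15 [x1,x2=01]: 11111111  (ones: 8)
  rows 16-23 [x1,x2=10]: 00000000  (ones: 0)
  rows 24-31 [x1,x2=11]: 11111111  (ones: 8)
Count of 1-rows = 0+8+0+8 = 16

16


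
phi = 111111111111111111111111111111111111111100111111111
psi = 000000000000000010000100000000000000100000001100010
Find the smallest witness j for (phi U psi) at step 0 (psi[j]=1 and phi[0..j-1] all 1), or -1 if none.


(phi U psi) at 0: need smallest j with psi[j]=1 and phi[i]=1 for all i in [0,j).
Scan from step 0:
  step 0: phi=1, psi=0 -> continue
  step 1: phi=1, psi=0 -> continue
  step 2: phi=1, psi=0 -> continue
  step 3: phi=1, psi=0 -> continue
  step 16: psi=1 and phi held for [0,16) -> witness found
Witness step = 16

16
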